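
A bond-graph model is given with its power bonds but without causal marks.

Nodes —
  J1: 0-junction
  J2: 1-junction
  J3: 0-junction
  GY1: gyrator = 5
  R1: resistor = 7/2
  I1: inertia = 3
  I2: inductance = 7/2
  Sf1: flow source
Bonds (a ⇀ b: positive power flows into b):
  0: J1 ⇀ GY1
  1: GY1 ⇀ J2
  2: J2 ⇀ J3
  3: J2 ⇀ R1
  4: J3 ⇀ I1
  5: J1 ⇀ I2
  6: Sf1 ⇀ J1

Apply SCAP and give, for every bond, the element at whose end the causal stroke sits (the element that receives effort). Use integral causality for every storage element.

b0 →J1
b1 →J2
b2 →J3
b3 →J2
b4 →I1
b5 →I2
b6 →Sf1

β6 stroke→Sf1  (Sf1 fixes flow; stroke at Sf1)
β4 stroke→I1  (prefer integral on I1)
β2 stroke→J3  (J3: last free bond brings effort in)
β1 stroke→J2  (common-f at J2 fixed by 2)
β3 stroke→J2  (J2: bond 2 brought flow, rest push out)
β0 stroke→J1  (GY1: gyrator matches bond 1)
β5 stroke→I2  (J1 effort already set via bond 0)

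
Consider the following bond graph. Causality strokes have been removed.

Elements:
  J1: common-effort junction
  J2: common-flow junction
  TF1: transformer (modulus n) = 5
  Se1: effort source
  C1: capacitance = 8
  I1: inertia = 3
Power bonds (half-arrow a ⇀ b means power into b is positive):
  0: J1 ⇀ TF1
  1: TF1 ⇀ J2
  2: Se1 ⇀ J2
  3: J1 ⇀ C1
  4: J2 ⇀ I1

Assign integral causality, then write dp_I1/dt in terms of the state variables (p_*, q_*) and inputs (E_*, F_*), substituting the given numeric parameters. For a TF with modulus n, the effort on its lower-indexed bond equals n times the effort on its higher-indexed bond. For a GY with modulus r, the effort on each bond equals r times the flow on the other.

dp_I1/dt = E_Se1 + q_C1/40

b2 |J2  (source Se1 imposes e)
b3 |J1  (C1 integral (e out))
b0 |TF1  (0-jn J1 has e-setter on 3)
b1 |J2  (TF1 one-in-one-out from 0)
b4 |I1  (J2: last free bond brings flow in)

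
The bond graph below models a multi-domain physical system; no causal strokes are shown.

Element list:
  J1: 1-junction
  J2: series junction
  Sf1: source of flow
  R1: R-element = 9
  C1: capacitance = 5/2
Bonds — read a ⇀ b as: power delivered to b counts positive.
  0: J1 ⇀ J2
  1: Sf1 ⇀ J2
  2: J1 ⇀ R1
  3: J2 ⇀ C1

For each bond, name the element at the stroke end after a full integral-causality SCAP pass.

b0 →J2
b1 →Sf1
b2 →J1
b3 →J2

β1 →Sf1  (Sf1 (Sf) sets flow on bond)
β0 →J2  (common-f at J2 fixed by 1)
β3 →J2  (J2 flow already set via bond 1)
β2 →J1  (J1 flow already set via bond 0)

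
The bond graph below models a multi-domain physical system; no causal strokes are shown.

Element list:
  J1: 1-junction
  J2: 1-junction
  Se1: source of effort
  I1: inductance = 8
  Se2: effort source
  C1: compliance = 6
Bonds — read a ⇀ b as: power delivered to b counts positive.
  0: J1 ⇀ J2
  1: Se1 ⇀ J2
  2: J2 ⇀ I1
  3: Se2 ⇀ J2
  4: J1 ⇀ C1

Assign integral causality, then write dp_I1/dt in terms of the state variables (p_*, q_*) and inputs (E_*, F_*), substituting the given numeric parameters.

b1 |J2  (Se1: effort source, stroke at far end)
b3 |J2  (Se2 (Se) sets effort on bond)
b2 |I1  (I1 integral (f out))
b0 |J2  (common-f at J2 fixed by 2)
b4 |J1  (common-f at J1 fixed by 0)

dp_I1/dt = E_Se1 + E_Se2 - q_C1/6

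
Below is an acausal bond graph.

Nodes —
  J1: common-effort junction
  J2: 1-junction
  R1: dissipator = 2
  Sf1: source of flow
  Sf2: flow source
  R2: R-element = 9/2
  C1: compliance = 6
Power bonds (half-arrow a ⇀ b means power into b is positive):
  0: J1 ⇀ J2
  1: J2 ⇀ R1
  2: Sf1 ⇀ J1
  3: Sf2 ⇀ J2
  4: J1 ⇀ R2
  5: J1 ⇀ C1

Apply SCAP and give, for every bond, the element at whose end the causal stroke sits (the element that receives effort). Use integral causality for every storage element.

β0 |J2
β1 |J2
β2 |Sf1
β3 |Sf2
β4 |R2
β5 |J1

β2 stroke→Sf1  (Sf1 (Sf) sets flow on bond)
β3 stroke→Sf2  (Sf2 (Sf) sets flow on bond)
β0 stroke→J2  (common-f at J2 fixed by 3)
β1 stroke→J2  (J2 flow already set via bond 3)
β5 stroke→J1  (C1 outputs effort q/C1)
β4 stroke→R2  (J1 effort already set via bond 5)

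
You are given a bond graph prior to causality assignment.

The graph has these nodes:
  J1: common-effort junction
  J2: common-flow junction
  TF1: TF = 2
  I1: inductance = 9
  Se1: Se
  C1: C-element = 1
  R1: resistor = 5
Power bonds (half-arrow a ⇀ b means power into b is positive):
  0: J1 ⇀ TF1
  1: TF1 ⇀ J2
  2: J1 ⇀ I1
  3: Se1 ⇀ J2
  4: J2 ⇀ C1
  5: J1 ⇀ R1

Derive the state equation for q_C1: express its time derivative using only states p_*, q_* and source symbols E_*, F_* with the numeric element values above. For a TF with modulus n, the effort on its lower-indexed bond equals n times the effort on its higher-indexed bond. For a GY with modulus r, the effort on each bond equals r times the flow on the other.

#3 stroke at J2  (Se1 (Se) sets effort on bond)
#2 stroke at I1  (I1 integral (f out))
#4 stroke at J2  (prefer integral on C1)
#1 stroke at TF1  (J2 needs exactly one f-in)
#0 stroke at J1  (TF1 one-in-one-out from 1)
#5 stroke at R1  (J1: bond 0 brought effort, rest push out)

dq_C1/dt = 4*E_Se1/5 - 2*p_I1/9 - 4*q_C1/5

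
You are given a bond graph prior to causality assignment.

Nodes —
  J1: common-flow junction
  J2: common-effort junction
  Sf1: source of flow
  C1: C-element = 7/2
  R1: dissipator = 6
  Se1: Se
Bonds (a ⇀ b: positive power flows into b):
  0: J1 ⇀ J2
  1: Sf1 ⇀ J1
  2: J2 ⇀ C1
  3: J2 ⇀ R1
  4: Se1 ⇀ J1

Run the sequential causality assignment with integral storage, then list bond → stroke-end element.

β1 →Sf1  (Sf1 (Sf) sets flow on bond)
β4 →J1  (Se1 (Se) sets effort on bond)
β0 →J1  (J1: bond 1 brought flow, rest push out)
β2 →J2  (prefer integral on C1)
β3 →R1  (common-e at J2 fixed by 2)

β0 stroke→J1
β1 stroke→Sf1
β2 stroke→J2
β3 stroke→R1
β4 stroke→J1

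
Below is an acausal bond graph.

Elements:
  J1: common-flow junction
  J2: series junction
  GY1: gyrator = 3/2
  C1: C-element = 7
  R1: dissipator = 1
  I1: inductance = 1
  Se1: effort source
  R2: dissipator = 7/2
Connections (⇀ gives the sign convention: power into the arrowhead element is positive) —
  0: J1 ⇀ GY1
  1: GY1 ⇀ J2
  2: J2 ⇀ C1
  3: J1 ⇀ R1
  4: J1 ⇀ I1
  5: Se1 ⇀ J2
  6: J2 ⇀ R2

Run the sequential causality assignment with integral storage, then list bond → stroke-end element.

bond 5 |J2  (Se1 fixes effort; stroke away)
bond 2 |J2  (C1 outputs effort q/C1)
bond 4 |I1  (I1: I, integral causality)
bond 0 |J1  (common-f at J1 fixed by 4)
bond 3 |J1  (common-f at J1 fixed by 4)
bond 1 |J2  (GY1: gyrator matches bond 0)
bond 6 |R2  (only one flow-in slot at J2)

β0 stroke→J1
β1 stroke→J2
β2 stroke→J2
β3 stroke→J1
β4 stroke→I1
β5 stroke→J2
β6 stroke→R2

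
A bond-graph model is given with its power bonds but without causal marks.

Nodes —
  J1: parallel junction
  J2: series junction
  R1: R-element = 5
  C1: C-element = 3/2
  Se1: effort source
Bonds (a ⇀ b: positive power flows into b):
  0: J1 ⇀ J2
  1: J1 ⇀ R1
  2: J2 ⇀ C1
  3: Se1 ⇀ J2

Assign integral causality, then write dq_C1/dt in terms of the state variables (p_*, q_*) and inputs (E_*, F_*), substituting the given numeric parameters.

dq_C1/dt = E_Se1/5 - 2*q_C1/15

bond 3 stroke→J2  (Se1 fixes effort; stroke away)
bond 2 stroke→J2  (C1 outputs effort q/C1)
bond 0 stroke→J1  (J2 needs exactly one f-in)
bond 1 stroke→R1  (J1: bond 0 brought effort, rest push out)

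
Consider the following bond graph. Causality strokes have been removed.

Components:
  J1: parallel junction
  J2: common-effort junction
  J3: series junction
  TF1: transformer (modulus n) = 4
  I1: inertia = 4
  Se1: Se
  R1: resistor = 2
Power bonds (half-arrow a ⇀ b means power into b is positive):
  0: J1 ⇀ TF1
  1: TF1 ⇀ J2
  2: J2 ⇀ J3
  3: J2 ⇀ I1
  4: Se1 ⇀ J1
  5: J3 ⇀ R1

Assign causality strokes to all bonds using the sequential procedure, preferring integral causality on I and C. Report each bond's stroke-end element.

b0 stroke→TF1
b1 stroke→J2
b2 stroke→J3
b3 stroke→I1
b4 stroke→J1
b5 stroke→R1

b4 stroke→J1  (Se1 (Se) sets effort on bond)
b0 stroke→TF1  (common-e at J1 fixed by 4)
b1 stroke→J2  (TF1 one-in-one-out from 0)
b2 stroke→J3  (J2 effort already set via bond 1)
b3 stroke→I1  (J2 effort already set via bond 1)
b5 stroke→R1  (J3: last free bond brings flow in)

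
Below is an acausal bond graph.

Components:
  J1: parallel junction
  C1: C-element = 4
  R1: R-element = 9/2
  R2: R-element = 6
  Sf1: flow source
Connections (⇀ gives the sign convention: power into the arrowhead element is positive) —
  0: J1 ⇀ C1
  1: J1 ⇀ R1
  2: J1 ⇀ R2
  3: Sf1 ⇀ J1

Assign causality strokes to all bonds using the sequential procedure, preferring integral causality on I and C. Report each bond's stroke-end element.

b0 |J1
b1 |R1
b2 |R2
b3 |Sf1

β3 stroke at Sf1  (Sf1 (Sf) sets flow on bond)
β0 stroke at J1  (C1 integral (e out))
β1 stroke at R1  (J1: bond 0 brought effort, rest push out)
β2 stroke at R2  (J1: bond 0 brought effort, rest push out)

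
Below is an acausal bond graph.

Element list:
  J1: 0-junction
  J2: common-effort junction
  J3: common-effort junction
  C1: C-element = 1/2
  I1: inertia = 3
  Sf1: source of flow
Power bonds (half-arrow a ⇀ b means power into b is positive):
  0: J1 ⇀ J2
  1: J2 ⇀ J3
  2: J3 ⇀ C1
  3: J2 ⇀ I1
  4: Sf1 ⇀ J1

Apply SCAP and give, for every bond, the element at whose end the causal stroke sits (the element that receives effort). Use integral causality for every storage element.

b0 →J1
b1 →J2
b2 →J3
b3 →I1
b4 →Sf1

bond 4 →Sf1  (source Sf1 imposes f)
bond 0 →J1  (only one effort-in slot at J1)
bond 2 →J3  (prefer integral on C1)
bond 1 →J2  (0-jn J3 has e-setter on 2)
bond 3 →I1  (J2 effort already set via bond 1)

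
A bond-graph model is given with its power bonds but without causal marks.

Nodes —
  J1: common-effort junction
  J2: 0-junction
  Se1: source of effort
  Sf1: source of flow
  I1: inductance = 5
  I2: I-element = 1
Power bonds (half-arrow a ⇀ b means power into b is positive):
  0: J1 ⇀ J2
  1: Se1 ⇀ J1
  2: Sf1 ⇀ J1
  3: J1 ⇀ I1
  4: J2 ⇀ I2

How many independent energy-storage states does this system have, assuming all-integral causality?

2  (I1, I2 all integral)

bond 1 →J1  (Se1: effort source, stroke at far end)
bond 2 →Sf1  (Sf1 (Sf) sets flow on bond)
bond 0 →J2  (common-e at J1 fixed by 1)
bond 3 →I1  (0-jn J1 has e-setter on 1)
bond 4 →I2  (0-jn J2 has e-setter on 0)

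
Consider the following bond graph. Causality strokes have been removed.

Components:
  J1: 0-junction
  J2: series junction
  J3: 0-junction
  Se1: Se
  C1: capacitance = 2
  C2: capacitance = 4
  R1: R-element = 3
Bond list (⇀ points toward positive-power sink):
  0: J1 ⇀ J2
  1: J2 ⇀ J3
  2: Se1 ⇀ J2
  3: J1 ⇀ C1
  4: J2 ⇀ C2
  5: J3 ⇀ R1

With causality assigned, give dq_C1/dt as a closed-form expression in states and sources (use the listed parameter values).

dq_C1/dt = -E_Se1/3 - q_C1/6 + q_C2/12

b2 stroke→J2  (Se1: effort source, stroke at far end)
b3 stroke→J1  (C1: C, integral causality)
b0 stroke→J2  (0-jn J1 has e-setter on 3)
b4 stroke→J2  (C2 outputs effort q/C2)
b1 stroke→J3  (J2 needs exactly one f-in)
b5 stroke→R1  (common-e at J3 fixed by 1)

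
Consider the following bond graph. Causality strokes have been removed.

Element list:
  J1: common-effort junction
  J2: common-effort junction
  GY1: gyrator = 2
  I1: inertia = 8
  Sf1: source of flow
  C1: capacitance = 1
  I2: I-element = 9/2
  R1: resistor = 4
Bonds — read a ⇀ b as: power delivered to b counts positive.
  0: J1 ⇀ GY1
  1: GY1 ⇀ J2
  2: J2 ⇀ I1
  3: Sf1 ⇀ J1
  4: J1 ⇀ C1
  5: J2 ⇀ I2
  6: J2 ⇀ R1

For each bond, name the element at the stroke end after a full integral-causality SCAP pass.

b3 →Sf1  (Sf1: flow source, stroke at near end)
b2 →I1  (I1 integral (f out))
b4 →J1  (prefer integral on C1)
b0 →GY1  (J1 effort already set via bond 4)
b1 →GY1  (GY1: gyrator matches bond 0)
b5 →I2  (I2 outputs flow p/I2)
b6 →J2  (J2 needs exactly one e-in)

#0 →GY1
#1 →GY1
#2 →I1
#3 →Sf1
#4 →J1
#5 →I2
#6 →J2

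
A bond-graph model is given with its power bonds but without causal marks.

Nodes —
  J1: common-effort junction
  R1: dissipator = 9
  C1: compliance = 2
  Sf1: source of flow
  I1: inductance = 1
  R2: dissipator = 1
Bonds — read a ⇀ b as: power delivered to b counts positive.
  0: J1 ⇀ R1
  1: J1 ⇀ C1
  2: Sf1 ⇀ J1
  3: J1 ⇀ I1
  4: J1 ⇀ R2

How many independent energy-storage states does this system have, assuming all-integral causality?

2  (C1, I1 all integral)

#2 stroke at Sf1  (Sf1: flow source, stroke at near end)
#1 stroke at J1  (C1 integral (e out))
#0 stroke at R1  (0-jn J1 has e-setter on 1)
#3 stroke at I1  (J1: bond 1 brought effort, rest push out)
#4 stroke at R2  (J1: bond 1 brought effort, rest push out)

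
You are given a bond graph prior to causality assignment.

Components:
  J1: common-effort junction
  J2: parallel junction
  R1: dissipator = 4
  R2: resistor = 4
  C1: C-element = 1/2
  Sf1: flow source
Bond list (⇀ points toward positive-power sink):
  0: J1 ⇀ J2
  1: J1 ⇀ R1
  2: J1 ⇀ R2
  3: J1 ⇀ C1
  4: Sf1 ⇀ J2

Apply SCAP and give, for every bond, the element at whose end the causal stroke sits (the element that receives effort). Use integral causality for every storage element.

b0 stroke→J2
b1 stroke→R1
b2 stroke→R2
b3 stroke→J1
b4 stroke→Sf1

#4 |Sf1  (Sf1 (Sf) sets flow on bond)
#0 |J2  (closing 0-jn rule on J2)
#3 |J1  (C1 integral (e out))
#1 |R1  (J1: bond 3 brought effort, rest push out)
#2 |R2  (0-jn J1 has e-setter on 3)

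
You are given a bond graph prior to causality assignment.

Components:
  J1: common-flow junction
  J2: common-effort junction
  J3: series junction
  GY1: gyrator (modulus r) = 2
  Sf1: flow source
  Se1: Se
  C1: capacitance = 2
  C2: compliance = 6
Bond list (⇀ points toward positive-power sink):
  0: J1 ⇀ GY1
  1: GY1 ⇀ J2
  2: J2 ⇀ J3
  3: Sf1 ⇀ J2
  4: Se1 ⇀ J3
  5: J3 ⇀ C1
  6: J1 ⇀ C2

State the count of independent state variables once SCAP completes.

2  (C1, C2 all integral)

b3 →Sf1  (Sf1 (Sf) sets flow on bond)
b4 →J3  (source Se1 imposes e)
b5 →J3  (prefer integral on C1)
b2 →J2  (J3 needs exactly one f-in)
b1 →GY1  (common-e at J2 fixed by 2)
b0 →GY1  (GY1: gyrator matches bond 1)
b6 →J1  (common-f at J1 fixed by 0)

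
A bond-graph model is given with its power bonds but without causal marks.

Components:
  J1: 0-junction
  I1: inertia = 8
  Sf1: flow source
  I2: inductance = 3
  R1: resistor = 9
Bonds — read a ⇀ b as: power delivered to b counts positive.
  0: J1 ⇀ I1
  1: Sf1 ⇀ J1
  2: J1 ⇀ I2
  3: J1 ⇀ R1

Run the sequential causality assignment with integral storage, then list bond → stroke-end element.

bond 0 →I1
bond 1 →Sf1
bond 2 →I2
bond 3 →J1

#1 stroke at Sf1  (Sf1 fixes flow; stroke at Sf1)
#0 stroke at I1  (I1 integral (f out))
#2 stroke at I2  (I2: I, integral causality)
#3 stroke at J1  (only one effort-in slot at J1)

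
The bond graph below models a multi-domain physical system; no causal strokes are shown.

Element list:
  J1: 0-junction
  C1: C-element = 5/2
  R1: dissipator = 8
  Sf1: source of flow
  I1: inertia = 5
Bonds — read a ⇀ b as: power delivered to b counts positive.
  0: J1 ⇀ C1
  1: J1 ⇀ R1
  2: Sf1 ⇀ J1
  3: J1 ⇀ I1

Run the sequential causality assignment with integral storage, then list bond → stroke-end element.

#2 stroke at Sf1  (Sf1: flow source, stroke at near end)
#0 stroke at J1  (C1 integral (e out))
#1 stroke at R1  (common-e at J1 fixed by 0)
#3 stroke at I1  (common-e at J1 fixed by 0)

β0 stroke at J1
β1 stroke at R1
β2 stroke at Sf1
β3 stroke at I1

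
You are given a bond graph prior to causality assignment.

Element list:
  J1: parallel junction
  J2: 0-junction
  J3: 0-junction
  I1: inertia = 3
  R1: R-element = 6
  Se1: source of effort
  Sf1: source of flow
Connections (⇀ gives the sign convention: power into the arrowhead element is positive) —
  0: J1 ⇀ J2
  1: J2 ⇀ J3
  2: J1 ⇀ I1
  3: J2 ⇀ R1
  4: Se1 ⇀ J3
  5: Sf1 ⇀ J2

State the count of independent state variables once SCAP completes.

#4 |J3  (Se1: effort source, stroke at far end)
#5 |Sf1  (Sf1 fixes flow; stroke at Sf1)
#1 |J2  (common-e at J3 fixed by 4)
#0 |J1  (0-jn J2 has e-setter on 1)
#3 |R1  (0-jn J2 has e-setter on 1)
#2 |I1  (common-e at J1 fixed by 0)

1  (I1 all integral)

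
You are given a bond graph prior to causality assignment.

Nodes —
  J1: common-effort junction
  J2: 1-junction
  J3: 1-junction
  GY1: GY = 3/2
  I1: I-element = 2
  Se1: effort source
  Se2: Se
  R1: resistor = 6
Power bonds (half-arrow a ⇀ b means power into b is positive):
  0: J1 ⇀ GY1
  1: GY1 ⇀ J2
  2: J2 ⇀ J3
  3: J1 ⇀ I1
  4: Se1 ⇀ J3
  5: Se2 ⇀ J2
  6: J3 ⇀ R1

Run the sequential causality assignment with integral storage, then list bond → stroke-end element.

#0 |J1
#1 |J2
#2 |J3
#3 |I1
#4 |J3
#5 |J2
#6 |R1

b4 stroke→J3  (Se1 fixes effort; stroke away)
b5 stroke→J2  (Se2 fixes effort; stroke away)
b3 stroke→I1  (I1 outputs flow p/I1)
b0 stroke→J1  (only one effort-in slot at J1)
b1 stroke→J2  (GY1 both-in/both-out from 0)
b2 stroke→J3  (only one flow-in slot at J2)
b6 stroke→R1  (closing 1-jn rule on J3)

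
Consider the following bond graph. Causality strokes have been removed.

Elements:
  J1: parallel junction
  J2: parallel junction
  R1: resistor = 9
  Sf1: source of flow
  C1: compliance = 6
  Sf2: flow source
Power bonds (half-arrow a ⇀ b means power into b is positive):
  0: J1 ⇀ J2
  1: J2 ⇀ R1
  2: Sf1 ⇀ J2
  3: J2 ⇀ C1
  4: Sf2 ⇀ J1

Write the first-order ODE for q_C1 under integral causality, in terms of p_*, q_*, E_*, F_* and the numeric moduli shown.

b2 |Sf1  (Sf1 fixes flow; stroke at Sf1)
b4 |Sf2  (Sf2 fixes flow; stroke at Sf2)
b0 |J1  (closing 0-jn rule on J1)
b3 |J2  (C1: C, integral causality)
b1 |R1  (0-jn J2 has e-setter on 3)

dq_C1/dt = F_Sf1 + F_Sf2 - q_C1/54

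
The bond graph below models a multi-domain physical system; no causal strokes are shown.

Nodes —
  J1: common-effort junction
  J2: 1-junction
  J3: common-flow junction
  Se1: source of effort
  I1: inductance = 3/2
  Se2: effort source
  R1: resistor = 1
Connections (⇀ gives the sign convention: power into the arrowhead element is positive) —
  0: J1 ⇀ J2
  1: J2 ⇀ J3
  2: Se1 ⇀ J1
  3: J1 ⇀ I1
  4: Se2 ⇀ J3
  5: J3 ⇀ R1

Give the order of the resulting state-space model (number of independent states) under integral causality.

b2 →J1  (Se1 (Se) sets effort on bond)
b4 →J3  (Se2 fixes effort; stroke away)
b0 →J2  (common-e at J1 fixed by 2)
b3 →I1  (0-jn J1 has e-setter on 2)
b1 →J3  (J2: last free bond brings flow in)
b5 →R1  (only one flow-in slot at J3)

1  (I1 all integral)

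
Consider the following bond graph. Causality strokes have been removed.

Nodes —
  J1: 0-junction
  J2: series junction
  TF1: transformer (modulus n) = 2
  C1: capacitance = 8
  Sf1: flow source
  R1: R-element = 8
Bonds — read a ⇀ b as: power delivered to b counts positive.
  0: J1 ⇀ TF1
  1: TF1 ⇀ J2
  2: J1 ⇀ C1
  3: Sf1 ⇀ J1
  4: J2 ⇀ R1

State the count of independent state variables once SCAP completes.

1  (C1 all integral)

b3 →Sf1  (Sf1: flow source, stroke at near end)
b2 →J1  (C1 outputs effort q/C1)
b0 →TF1  (common-e at J1 fixed by 2)
b1 →J2  (TF TF1: opposite of bond 0)
b4 →R1  (J2: last free bond brings flow in)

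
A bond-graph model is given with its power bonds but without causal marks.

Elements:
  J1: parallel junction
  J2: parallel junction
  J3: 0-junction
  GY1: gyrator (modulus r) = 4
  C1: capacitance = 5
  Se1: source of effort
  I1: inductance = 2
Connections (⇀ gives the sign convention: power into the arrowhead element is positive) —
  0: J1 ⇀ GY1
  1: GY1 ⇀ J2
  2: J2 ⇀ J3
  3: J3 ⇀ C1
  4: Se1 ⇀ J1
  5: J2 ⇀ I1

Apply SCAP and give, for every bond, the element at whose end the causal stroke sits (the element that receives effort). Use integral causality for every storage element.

#4 →J1  (Se1 (Se) sets effort on bond)
#0 →GY1  (J1 effort already set via bond 4)
#1 →GY1  (through GY1, causality inverts; strokes same side of GY1)
#3 →J3  (C1 outputs effort q/C1)
#2 →J2  (J3: bond 3 brought effort, rest push out)
#5 →I1  (common-e at J2 fixed by 2)

bond 0 |GY1
bond 1 |GY1
bond 2 |J2
bond 3 |J3
bond 4 |J1
bond 5 |I1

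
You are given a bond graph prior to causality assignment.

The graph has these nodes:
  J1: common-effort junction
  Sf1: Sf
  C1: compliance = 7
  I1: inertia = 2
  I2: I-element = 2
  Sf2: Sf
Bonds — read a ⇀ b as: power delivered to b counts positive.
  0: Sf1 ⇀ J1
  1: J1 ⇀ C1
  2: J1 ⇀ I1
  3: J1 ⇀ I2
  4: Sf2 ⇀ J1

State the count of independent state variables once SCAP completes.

3  (C1, I1, I2 all integral)

b0 →Sf1  (Sf1 (Sf) sets flow on bond)
b4 →Sf2  (source Sf2 imposes f)
b1 →J1  (C1 integral (e out))
b2 →I1  (J1 effort already set via bond 1)
b3 →I2  (common-e at J1 fixed by 1)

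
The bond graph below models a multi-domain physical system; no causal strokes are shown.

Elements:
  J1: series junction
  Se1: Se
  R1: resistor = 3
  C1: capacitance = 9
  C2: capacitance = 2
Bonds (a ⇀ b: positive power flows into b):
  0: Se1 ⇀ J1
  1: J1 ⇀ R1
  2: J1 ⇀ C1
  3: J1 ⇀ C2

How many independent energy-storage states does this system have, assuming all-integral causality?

b0 stroke→J1  (Se1 (Se) sets effort on bond)
b2 stroke→J1  (C1 outputs effort q/C1)
b3 stroke→J1  (C2: C, integral causality)
b1 stroke→R1  (J1: last free bond brings flow in)

2  (C1, C2 all integral)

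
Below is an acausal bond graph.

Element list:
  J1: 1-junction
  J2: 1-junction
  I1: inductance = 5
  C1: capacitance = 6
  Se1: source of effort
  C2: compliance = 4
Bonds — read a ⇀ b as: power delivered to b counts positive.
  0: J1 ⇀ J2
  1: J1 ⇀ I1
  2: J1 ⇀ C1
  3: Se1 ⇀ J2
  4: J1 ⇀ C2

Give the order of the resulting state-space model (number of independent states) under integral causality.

3  (C1, C2, I1 all integral)

β3 stroke at J2  (Se1: effort source, stroke at far end)
β0 stroke at J1  (J2: last free bond brings flow in)
β1 stroke at I1  (I1 integral (f out))
β2 stroke at J1  (J1 flow already set via bond 1)
β4 stroke at J1  (J1: bond 1 brought flow, rest push out)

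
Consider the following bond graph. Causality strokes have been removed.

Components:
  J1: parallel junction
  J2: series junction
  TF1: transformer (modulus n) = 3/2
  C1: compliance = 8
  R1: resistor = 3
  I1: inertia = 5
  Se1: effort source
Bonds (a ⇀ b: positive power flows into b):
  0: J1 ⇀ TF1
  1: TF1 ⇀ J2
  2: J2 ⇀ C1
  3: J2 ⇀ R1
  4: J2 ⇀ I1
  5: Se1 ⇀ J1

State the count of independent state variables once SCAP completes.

2  (C1, I1 all integral)

bond 5 stroke→J1  (Se1 fixes effort; stroke away)
bond 0 stroke→TF1  (J1 effort already set via bond 5)
bond 1 stroke→J2  (TF TF1: opposite of bond 0)
bond 2 stroke→J2  (C1 outputs effort q/C1)
bond 4 stroke→I1  (I1 outputs flow p/I1)
bond 3 stroke→J2  (J2: bond 4 brought flow, rest push out)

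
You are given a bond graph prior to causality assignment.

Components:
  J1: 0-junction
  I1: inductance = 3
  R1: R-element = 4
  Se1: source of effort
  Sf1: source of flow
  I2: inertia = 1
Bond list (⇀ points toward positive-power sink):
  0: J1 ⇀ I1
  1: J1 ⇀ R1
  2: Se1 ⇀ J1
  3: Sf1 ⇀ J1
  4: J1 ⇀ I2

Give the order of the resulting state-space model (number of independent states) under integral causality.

2  (I1, I2 all integral)

β2 stroke→J1  (Se1: effort source, stroke at far end)
β3 stroke→Sf1  (Sf1 fixes flow; stroke at Sf1)
β0 stroke→I1  (common-e at J1 fixed by 2)
β1 stroke→R1  (0-jn J1 has e-setter on 2)
β4 stroke→I2  (common-e at J1 fixed by 2)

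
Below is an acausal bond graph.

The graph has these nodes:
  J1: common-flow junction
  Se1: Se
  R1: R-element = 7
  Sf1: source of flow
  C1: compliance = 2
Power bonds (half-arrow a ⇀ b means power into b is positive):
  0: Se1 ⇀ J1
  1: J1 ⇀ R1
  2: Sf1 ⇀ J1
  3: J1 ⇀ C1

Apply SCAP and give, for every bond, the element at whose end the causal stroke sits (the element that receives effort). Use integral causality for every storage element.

#0 stroke→J1
#1 stroke→J1
#2 stroke→Sf1
#3 stroke→J1

β0 →J1  (Se1: effort source, stroke at far end)
β2 →Sf1  (Sf1: flow source, stroke at near end)
β1 →J1  (J1 flow already set via bond 2)
β3 →J1  (J1: bond 2 brought flow, rest push out)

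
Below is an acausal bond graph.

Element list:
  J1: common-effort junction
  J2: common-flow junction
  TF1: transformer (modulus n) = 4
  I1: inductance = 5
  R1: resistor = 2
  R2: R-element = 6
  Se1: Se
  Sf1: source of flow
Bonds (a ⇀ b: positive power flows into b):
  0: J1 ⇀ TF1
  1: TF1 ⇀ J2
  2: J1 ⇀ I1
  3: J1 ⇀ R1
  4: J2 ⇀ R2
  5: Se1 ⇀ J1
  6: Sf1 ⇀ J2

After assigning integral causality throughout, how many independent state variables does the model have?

1  (I1 all integral)

β5 |J1  (Se1 fixes effort; stroke away)
β6 |Sf1  (Sf1: flow source, stroke at near end)
β0 |TF1  (common-e at J1 fixed by 5)
β2 |I1  (J1 effort already set via bond 5)
β3 |R1  (J1: bond 5 brought effort, rest push out)
β1 |J2  (J2 flow already set via bond 6)
β4 |J2  (J2: bond 6 brought flow, rest push out)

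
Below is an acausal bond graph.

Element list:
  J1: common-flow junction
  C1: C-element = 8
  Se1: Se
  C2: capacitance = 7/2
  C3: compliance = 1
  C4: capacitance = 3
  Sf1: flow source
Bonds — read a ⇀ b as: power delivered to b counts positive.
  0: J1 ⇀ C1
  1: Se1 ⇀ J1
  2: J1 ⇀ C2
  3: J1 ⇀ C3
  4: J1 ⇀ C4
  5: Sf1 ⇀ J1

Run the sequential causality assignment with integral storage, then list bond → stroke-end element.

b1 |J1  (source Se1 imposes e)
b5 |Sf1  (Sf1 (Sf) sets flow on bond)
b0 |J1  (common-f at J1 fixed by 5)
b2 |J1  (J1: bond 5 brought flow, rest push out)
b3 |J1  (J1: bond 5 brought flow, rest push out)
b4 |J1  (common-f at J1 fixed by 5)

b0 →J1
b1 →J1
b2 →J1
b3 →J1
b4 →J1
b5 →Sf1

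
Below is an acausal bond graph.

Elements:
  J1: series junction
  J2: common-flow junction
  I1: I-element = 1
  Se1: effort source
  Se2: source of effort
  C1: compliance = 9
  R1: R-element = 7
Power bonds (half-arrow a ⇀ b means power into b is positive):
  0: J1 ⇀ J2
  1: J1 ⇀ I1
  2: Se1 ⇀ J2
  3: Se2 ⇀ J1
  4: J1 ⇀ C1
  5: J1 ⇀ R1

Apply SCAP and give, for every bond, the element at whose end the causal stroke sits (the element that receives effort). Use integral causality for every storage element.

β0 stroke at J1
β1 stroke at I1
β2 stroke at J2
β3 stroke at J1
β4 stroke at J1
β5 stroke at J1

β2 stroke at J2  (source Se1 imposes e)
β3 stroke at J1  (Se2 fixes effort; stroke away)
β0 stroke at J1  (only one flow-in slot at J2)
β1 stroke at I1  (I1 outputs flow p/I1)
β4 stroke at J1  (J1: bond 1 brought flow, rest push out)
β5 stroke at J1  (J1: bond 1 brought flow, rest push out)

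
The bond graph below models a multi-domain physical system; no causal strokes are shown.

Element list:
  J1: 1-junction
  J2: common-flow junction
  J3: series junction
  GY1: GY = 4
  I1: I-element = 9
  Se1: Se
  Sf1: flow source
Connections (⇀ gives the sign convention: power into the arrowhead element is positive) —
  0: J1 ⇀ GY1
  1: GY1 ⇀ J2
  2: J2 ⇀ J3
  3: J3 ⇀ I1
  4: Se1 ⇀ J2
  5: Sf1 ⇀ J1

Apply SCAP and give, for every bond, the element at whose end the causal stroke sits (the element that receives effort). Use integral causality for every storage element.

β0 stroke→J1
β1 stroke→J2
β2 stroke→J3
β3 stroke→I1
β4 stroke→J2
β5 stroke→Sf1

#4 stroke at J2  (Se1: effort source, stroke at far end)
#5 stroke at Sf1  (Sf1 fixes flow; stroke at Sf1)
#0 stroke at J1  (J1 flow already set via bond 5)
#1 stroke at J2  (GY1 both-in/both-out from 0)
#2 stroke at J3  (J2 needs exactly one f-in)
#3 stroke at I1  (closing 1-jn rule on J3)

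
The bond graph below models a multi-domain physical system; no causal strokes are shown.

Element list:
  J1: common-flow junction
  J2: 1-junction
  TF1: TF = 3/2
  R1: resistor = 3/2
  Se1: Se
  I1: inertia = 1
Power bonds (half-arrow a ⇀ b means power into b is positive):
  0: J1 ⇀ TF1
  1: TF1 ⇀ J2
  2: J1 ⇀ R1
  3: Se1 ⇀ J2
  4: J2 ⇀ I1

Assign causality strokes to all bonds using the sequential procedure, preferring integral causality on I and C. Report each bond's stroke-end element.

#0 →TF1
#1 →J2
#2 →J1
#3 →J2
#4 →I1

bond 3 →J2  (Se1: effort source, stroke at far end)
bond 4 →I1  (I1 outputs flow p/I1)
bond 1 →J2  (J2: bond 4 brought flow, rest push out)
bond 0 →TF1  (TF TF1: opposite of bond 1)
bond 2 →J1  (J1: bond 0 brought flow, rest push out)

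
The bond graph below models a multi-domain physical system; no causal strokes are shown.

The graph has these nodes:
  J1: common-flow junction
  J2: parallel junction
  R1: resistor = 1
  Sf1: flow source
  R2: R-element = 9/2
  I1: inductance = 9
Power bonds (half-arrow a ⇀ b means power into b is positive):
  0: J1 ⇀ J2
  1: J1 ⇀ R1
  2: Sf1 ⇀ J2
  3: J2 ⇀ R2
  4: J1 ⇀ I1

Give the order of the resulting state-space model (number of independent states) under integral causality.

bond 2 stroke at Sf1  (Sf1 fixes flow; stroke at Sf1)
bond 4 stroke at I1  (I1 integral (f out))
bond 0 stroke at J1  (J1 flow already set via bond 4)
bond 1 stroke at J1  (J1 flow already set via bond 4)
bond 3 stroke at J2  (J2 needs exactly one e-in)

1  (I1 all integral)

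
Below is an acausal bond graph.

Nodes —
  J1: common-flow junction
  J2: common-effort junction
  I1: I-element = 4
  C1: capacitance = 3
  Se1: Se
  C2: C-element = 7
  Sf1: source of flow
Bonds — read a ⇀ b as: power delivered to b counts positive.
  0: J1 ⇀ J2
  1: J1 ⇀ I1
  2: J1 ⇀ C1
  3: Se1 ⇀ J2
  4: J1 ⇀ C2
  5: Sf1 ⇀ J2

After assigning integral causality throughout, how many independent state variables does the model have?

#3 stroke at J2  (Se1: effort source, stroke at far end)
#5 stroke at Sf1  (Sf1 fixes flow; stroke at Sf1)
#0 stroke at J1  (common-e at J2 fixed by 3)
#1 stroke at I1  (I1 outputs flow p/I1)
#2 stroke at J1  (J1: bond 1 brought flow, rest push out)
#4 stroke at J1  (common-f at J1 fixed by 1)

3  (C1, C2, I1 all integral)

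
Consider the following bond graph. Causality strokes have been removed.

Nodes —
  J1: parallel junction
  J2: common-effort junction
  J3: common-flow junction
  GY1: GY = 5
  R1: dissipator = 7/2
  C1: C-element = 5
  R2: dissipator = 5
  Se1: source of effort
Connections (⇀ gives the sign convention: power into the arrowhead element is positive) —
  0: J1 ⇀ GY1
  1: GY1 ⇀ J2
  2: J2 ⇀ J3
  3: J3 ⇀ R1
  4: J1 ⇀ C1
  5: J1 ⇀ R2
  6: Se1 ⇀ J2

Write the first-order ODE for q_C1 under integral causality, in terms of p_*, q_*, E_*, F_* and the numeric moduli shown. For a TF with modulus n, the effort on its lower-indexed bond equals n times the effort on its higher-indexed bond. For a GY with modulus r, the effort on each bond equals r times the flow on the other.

bond 6 stroke→J2  (Se1: effort source, stroke at far end)
bond 1 stroke→GY1  (J2 effort already set via bond 6)
bond 2 stroke→J3  (common-e at J2 fixed by 6)
bond 3 stroke→R1  (J3: last free bond brings flow in)
bond 0 stroke→GY1  (GY1: gyrator matches bond 1)
bond 4 stroke→J1  (C1 outputs effort q/C1)
bond 5 stroke→R2  (0-jn J1 has e-setter on 4)

dq_C1/dt = -E_Se1/5 - q_C1/25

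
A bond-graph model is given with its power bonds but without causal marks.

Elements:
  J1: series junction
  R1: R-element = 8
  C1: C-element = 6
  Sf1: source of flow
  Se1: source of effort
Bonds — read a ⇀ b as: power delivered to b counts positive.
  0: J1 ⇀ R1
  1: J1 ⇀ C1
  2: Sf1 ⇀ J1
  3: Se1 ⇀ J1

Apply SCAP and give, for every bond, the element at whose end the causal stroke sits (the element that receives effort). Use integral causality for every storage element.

b0 |J1
b1 |J1
b2 |Sf1
b3 |J1

b2 |Sf1  (Sf1: flow source, stroke at near end)
b3 |J1  (source Se1 imposes e)
b0 |J1  (J1 flow already set via bond 2)
b1 |J1  (1-jn J1 has f-setter on 2)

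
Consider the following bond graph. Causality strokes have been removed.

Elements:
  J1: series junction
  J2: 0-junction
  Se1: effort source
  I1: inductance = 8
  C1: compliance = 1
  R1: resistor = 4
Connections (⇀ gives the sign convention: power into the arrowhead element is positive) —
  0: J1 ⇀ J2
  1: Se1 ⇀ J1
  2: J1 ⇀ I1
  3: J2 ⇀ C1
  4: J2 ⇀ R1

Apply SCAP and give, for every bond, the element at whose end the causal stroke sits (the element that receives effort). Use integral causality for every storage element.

#1 →J1  (Se1: effort source, stroke at far end)
#2 →I1  (I1 outputs flow p/I1)
#0 →J1  (common-f at J1 fixed by 2)
#3 →J2  (prefer integral on C1)
#4 →R1  (J2: bond 3 brought effort, rest push out)

bond 0 stroke→J1
bond 1 stroke→J1
bond 2 stroke→I1
bond 3 stroke→J2
bond 4 stroke→R1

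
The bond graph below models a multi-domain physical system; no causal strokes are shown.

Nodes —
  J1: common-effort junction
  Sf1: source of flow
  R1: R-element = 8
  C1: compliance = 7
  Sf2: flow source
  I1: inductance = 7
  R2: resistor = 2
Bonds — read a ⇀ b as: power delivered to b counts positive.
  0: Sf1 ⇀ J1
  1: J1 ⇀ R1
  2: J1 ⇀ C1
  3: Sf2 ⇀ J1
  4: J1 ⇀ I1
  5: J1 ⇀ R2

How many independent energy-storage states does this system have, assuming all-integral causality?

2  (C1, I1 all integral)

bond 0 stroke→Sf1  (source Sf1 imposes f)
bond 3 stroke→Sf2  (source Sf2 imposes f)
bond 2 stroke→J1  (prefer integral on C1)
bond 1 stroke→R1  (J1 effort already set via bond 2)
bond 4 stroke→I1  (common-e at J1 fixed by 2)
bond 5 stroke→R2  (J1 effort already set via bond 2)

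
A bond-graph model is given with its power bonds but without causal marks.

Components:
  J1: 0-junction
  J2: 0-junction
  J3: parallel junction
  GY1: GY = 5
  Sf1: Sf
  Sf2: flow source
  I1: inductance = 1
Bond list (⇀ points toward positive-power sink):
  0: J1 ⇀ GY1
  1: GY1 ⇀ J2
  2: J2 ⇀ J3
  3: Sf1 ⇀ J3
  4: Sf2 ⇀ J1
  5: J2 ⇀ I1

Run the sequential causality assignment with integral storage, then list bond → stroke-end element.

β0 |J1
β1 |J2
β2 |J3
β3 |Sf1
β4 |Sf2
β5 |I1

b3 →Sf1  (source Sf1 imposes f)
b4 →Sf2  (Sf2 fixes flow; stroke at Sf2)
b0 →J1  (J1: last free bond brings effort in)
b2 →J3  (J3 needs exactly one e-in)
b1 →J2  (GY1: gyrator matches bond 0)
b5 →I1  (common-e at J2 fixed by 1)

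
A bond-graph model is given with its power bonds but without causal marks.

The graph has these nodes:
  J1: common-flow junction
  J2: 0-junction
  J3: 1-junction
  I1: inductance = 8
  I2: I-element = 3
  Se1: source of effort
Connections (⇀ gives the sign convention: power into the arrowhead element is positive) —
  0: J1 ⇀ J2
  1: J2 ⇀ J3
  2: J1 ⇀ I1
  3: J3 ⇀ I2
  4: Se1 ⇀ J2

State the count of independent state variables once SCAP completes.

bond 4 →J2  (Se1 fixes effort; stroke away)
bond 0 →J1  (J2: bond 4 brought effort, rest push out)
bond 1 →J3  (J2: bond 4 brought effort, rest push out)
bond 3 →I2  (J3 needs exactly one f-in)
bond 2 →I1  (closing 1-jn rule on J1)

2  (I1, I2 all integral)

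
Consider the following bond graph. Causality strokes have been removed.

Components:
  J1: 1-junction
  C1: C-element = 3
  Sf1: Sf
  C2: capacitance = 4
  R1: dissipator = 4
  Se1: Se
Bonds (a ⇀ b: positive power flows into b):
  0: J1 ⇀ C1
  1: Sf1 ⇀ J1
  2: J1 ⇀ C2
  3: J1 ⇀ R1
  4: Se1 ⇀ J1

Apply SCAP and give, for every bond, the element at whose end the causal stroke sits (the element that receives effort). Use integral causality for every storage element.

#0 |J1
#1 |Sf1
#2 |J1
#3 |J1
#4 |J1

b1 →Sf1  (Sf1: flow source, stroke at near end)
b4 →J1  (source Se1 imposes e)
b0 →J1  (J1: bond 1 brought flow, rest push out)
b2 →J1  (J1: bond 1 brought flow, rest push out)
b3 →J1  (common-f at J1 fixed by 1)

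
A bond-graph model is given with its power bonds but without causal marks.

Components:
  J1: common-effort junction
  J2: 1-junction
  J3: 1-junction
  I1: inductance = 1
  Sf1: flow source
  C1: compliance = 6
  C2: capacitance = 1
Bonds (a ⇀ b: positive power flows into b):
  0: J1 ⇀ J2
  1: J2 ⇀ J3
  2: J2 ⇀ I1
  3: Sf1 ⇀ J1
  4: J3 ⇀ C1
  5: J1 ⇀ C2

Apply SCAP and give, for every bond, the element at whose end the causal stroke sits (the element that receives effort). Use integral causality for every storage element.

β0 →J2
β1 →J2
β2 →I1
β3 →Sf1
β4 →J3
β5 →J1

#3 stroke→Sf1  (source Sf1 imposes f)
#2 stroke→I1  (I1 integral (f out))
#0 stroke→J2  (J2 flow already set via bond 2)
#1 stroke→J2  (J2: bond 2 brought flow, rest push out)
#4 stroke→J3  (common-f at J3 fixed by 1)
#5 stroke→J1  (only one effort-in slot at J1)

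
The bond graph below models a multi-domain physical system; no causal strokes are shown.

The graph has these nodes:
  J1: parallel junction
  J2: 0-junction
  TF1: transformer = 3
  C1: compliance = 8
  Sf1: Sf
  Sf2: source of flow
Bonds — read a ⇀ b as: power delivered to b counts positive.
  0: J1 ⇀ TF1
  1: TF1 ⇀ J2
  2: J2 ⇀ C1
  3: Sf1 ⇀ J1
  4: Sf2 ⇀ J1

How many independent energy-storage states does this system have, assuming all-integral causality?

1  (C1 all integral)

bond 3 stroke at Sf1  (Sf1 fixes flow; stroke at Sf1)
bond 4 stroke at Sf2  (Sf2: flow source, stroke at near end)
bond 0 stroke at J1  (J1 needs exactly one e-in)
bond 1 stroke at TF1  (TF TF1: opposite of bond 0)
bond 2 stroke at J2  (J2: last free bond brings effort in)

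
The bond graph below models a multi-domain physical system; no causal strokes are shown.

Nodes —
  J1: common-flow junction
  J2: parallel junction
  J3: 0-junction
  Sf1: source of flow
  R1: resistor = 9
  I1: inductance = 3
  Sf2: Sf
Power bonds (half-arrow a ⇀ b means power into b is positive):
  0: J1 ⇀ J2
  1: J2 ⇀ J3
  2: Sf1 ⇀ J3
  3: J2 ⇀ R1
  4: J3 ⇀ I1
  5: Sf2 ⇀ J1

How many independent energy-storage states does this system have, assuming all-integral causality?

1  (I1 all integral)

#2 stroke→Sf1  (Sf1 fixes flow; stroke at Sf1)
#5 stroke→Sf2  (Sf2 fixes flow; stroke at Sf2)
#0 stroke→J1  (1-jn J1 has f-setter on 5)
#4 stroke→I1  (I1 outputs flow p/I1)
#1 stroke→J3  (only one effort-in slot at J3)
#3 stroke→J2  (only one effort-in slot at J2)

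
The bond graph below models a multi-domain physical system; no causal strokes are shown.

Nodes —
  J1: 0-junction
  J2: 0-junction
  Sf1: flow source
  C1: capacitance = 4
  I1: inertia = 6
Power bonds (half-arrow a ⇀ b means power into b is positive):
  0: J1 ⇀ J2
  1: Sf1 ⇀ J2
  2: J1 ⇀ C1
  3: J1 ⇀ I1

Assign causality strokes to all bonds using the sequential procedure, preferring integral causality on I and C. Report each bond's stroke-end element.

b0 |J2
b1 |Sf1
b2 |J1
b3 |I1

b1 stroke at Sf1  (Sf1 fixes flow; stroke at Sf1)
b0 stroke at J2  (J2: last free bond brings effort in)
b2 stroke at J1  (prefer integral on C1)
b3 stroke at I1  (0-jn J1 has e-setter on 2)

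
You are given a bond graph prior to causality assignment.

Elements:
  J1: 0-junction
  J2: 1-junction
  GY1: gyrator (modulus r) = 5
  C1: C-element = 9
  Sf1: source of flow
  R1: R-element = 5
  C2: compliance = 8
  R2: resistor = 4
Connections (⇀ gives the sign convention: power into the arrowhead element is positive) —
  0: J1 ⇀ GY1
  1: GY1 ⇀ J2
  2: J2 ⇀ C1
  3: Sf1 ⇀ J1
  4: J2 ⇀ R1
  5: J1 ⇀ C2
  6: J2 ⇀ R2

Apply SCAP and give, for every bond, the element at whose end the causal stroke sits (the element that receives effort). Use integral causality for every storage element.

b0 |GY1
b1 |GY1
b2 |J2
b3 |Sf1
b4 |J2
b5 |J1
b6 |J2

#3 stroke at Sf1  (Sf1: flow source, stroke at near end)
#2 stroke at J2  (C1: C, integral causality)
#5 stroke at J1  (C2 integral (e out))
#0 stroke at GY1  (J1 effort already set via bond 5)
#1 stroke at GY1  (GY1 both-in/both-out from 0)
#4 stroke at J2  (common-f at J2 fixed by 1)
#6 stroke at J2  (1-jn J2 has f-setter on 1)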